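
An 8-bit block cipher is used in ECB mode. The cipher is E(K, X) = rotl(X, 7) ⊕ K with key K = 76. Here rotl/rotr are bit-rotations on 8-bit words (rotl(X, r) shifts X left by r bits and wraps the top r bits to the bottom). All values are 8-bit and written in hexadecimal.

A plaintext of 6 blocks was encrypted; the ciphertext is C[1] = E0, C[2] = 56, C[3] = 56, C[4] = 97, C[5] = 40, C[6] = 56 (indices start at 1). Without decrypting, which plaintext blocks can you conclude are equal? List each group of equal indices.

P[2] = P[3] = P[6]

ECB encrypts each block independently with the same key, so equal ciphertext blocks imply equal plaintext blocks.
C[2] = C[3] = C[6] = 56, so P[2] = P[3] = P[6].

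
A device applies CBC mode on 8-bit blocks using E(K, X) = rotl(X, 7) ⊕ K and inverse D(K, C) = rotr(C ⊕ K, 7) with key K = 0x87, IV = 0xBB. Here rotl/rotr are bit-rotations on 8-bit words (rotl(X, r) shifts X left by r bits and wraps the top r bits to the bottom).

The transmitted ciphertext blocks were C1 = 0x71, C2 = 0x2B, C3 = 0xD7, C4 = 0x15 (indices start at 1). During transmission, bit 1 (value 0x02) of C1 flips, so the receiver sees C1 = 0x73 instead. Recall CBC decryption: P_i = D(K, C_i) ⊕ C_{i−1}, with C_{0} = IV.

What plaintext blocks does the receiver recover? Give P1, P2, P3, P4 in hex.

P1 = 0x52, P2 = 0x2A, P3 = 0x8B, P4 = 0xF2

Only C1 changed, to 0x73. In CBC, a change in C_i garbles P_i and flips the same bit in P_{i+1}. Decrypting the received ciphertext:
P1: D(K, 0x73) = 0xE9; 0xE9 ⊕ 0xBB = 0x52.
P2: D(K, 0x2B) = 0x59; 0x59 ⊕ 0x73 = 0x2A.
P3: D(K, 0xD7) = 0xA0; 0xA0 ⊕ 0x2B = 0x8B.
P4: D(K, 0x15) = 0x25; 0x25 ⊕ 0xD7 = 0xF2.
Blocks that differ from the original plaintext: P1, P2.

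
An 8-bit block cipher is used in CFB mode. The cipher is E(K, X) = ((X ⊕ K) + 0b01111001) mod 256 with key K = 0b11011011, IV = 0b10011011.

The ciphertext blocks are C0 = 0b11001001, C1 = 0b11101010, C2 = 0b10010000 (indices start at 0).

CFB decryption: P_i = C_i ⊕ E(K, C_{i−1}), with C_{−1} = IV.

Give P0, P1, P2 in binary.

P0 = 0b01110000, P1 = 0b01100001, P2 = 0b00111010

P0: E(K, 0b10011011) = 0b10111001; 0b11001001 ⊕ 0b10111001 = 0b01110000.
P1: E(K, 0b11001001) = 0b10001011; 0b11101010 ⊕ 0b10001011 = 0b01100001.
P2: E(K, 0b11101010) = 0b10101010; 0b10010000 ⊕ 0b10101010 = 0b00111010.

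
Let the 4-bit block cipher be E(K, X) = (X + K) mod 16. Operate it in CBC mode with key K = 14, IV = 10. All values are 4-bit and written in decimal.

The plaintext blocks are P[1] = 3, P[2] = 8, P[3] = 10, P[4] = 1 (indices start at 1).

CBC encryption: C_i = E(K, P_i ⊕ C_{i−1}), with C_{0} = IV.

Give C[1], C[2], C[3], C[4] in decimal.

C[1] = 7, C[2] = 13, C[3] = 5, C[4] = 2

C[1]: P[1] ⊕ 10 = 9; E(K, 9) = 7.
C[2]: P[2] ⊕ 7 = 15; E(K, 15) = 13.
C[3]: P[3] ⊕ 13 = 7; E(K, 7) = 5.
C[4]: P[4] ⊕ 5 = 4; E(K, 4) = 2.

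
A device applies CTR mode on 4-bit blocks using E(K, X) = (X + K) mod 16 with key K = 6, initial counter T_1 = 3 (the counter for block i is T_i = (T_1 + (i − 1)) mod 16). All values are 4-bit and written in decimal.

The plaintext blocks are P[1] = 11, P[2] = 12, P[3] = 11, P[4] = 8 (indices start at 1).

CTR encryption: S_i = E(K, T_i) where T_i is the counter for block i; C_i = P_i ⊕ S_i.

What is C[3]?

C[1]: T = 3, S = E(K, T) = 9; 11 ⊕ 9 = 2.
C[2]: T = 4, S = E(K, T) = 10; 12 ⊕ 10 = 6.
C[3]: T = 5, S = E(K, T) = 11; 11 ⊕ 11 = 0.

C[3] = 0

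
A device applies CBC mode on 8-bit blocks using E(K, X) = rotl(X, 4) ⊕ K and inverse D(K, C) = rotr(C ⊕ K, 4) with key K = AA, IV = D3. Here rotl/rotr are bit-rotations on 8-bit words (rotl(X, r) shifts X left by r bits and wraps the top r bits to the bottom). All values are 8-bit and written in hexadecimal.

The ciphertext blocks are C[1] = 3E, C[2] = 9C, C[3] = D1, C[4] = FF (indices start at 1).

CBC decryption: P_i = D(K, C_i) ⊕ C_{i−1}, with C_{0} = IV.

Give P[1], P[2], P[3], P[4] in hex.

P[1]: D(K, 3E) = 49; 49 ⊕ D3 = 9A.
P[2]: D(K, 9C) = 63; 63 ⊕ 3E = 5D.
P[3]: D(K, D1) = B7; B7 ⊕ 9C = 2B.
P[4]: D(K, FF) = 55; 55 ⊕ D1 = 84.

P[1] = 9A, P[2] = 5D, P[3] = 2B, P[4] = 84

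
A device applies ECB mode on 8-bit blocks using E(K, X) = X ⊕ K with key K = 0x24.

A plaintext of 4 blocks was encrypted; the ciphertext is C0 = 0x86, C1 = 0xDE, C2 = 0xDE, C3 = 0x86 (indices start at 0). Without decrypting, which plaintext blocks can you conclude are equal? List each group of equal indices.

ECB encrypts each block independently with the same key, so equal ciphertext blocks imply equal plaintext blocks.
C0 = C3 = 0x86, so P0 = P3.
C1 = C2 = 0xDE, so P1 = P2.

P0 = P3; P1 = P2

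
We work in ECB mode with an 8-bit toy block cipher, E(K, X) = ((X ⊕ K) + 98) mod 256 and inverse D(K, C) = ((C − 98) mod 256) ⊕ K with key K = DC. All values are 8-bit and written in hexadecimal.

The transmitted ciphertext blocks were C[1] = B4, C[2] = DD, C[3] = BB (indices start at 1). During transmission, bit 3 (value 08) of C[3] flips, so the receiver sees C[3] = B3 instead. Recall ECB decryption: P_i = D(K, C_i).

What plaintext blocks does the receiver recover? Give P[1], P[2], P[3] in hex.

P[1] = C0, P[2] = 99, P[3] = C7

Only C[3] changed, to B3. In ECB, a change in C_i affects only P_i. Decrypting the received ciphertext:
P[1]: D(K, B4) = C0.
P[2]: D(K, DD) = 99.
P[3]: D(K, B3) = C7.
Blocks that differ from the original plaintext: P[3].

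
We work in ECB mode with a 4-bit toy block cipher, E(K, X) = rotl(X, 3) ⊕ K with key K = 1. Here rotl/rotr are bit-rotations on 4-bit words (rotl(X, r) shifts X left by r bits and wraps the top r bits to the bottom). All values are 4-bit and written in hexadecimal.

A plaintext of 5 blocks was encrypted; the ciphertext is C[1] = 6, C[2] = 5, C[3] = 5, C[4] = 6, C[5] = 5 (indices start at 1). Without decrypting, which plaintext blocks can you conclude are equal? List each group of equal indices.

ECB encrypts each block independently with the same key, so equal ciphertext blocks imply equal plaintext blocks.
C[1] = C[4] = 6, so P[1] = P[4].
C[2] = C[3] = C[5] = 5, so P[2] = P[3] = P[5].

P[1] = P[4]; P[2] = P[3] = P[5]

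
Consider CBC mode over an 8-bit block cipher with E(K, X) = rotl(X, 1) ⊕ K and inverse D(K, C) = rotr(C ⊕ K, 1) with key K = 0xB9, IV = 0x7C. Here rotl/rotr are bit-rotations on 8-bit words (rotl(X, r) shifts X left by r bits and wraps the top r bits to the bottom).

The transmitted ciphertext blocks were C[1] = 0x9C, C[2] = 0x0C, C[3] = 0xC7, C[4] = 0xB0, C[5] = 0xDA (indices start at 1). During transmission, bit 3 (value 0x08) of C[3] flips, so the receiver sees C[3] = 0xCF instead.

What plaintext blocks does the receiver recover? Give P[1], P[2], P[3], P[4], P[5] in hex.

CBC decryption: P_i = D(K, C_i) ⊕ C_{i−1}, with C_{0} = IV.
Only C[3] changed, to 0xCF. In CBC, a change in C_i garbles P_i and flips the same bit in P_{i+1}. Decrypting the received ciphertext:
P[1]: D(K, 0x9C) = 0x92; 0x92 ⊕ 0x7C = 0xEE.
P[2]: D(K, 0x0C) = 0xDA; 0xDA ⊕ 0x9C = 0x46.
P[3]: D(K, 0xCF) = 0x3B; 0x3B ⊕ 0x0C = 0x37.
P[4]: D(K, 0xB0) = 0x84; 0x84 ⊕ 0xCF = 0x4B.
P[5]: D(K, 0xDA) = 0xB1; 0xB1 ⊕ 0xB0 = 0x01.
Blocks that differ from the original plaintext: P[3], P[4].

P[1] = 0xEE, P[2] = 0x46, P[3] = 0x37, P[4] = 0x4B, P[5] = 0x01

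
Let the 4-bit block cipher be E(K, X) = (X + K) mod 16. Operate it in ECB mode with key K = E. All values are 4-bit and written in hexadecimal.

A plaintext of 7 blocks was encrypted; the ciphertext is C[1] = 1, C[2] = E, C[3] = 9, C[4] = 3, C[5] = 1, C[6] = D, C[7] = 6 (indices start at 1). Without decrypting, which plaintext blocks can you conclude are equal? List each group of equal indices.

P[1] = P[5]

ECB encrypts each block independently with the same key, so equal ciphertext blocks imply equal plaintext blocks.
C[1] = C[5] = 1, so P[1] = P[5].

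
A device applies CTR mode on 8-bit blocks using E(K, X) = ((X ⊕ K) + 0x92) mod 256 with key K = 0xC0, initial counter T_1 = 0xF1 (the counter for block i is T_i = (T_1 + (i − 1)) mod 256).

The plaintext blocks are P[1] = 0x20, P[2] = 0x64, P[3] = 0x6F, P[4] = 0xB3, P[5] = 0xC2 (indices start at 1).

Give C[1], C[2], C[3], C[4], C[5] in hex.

CTR encryption: S_i = E(K, T_i) where T_i is the counter for block i; C_i = P_i ⊕ S_i.
C[1]: T = 0xF1, S = E(K, T) = 0xC3; 0x20 ⊕ 0xC3 = 0xE3.
C[2]: T = 0xF2, S = E(K, T) = 0xC4; 0x64 ⊕ 0xC4 = 0xA0.
C[3]: T = 0xF3, S = E(K, T) = 0xC5; 0x6F ⊕ 0xC5 = 0xAA.
C[4]: T = 0xF4, S = E(K, T) = 0xC6; 0xB3 ⊕ 0xC6 = 0x75.
C[5]: T = 0xF5, S = E(K, T) = 0xC7; 0xC2 ⊕ 0xC7 = 0x05.

C[1] = 0xE3, C[2] = 0xA0, C[3] = 0xAA, C[4] = 0x75, C[5] = 0x05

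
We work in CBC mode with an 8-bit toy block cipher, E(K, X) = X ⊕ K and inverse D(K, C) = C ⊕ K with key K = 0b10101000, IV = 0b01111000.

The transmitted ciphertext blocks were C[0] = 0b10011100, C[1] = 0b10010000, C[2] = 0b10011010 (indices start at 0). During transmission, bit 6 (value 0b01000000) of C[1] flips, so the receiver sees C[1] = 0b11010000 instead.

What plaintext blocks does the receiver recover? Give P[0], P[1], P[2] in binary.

CBC decryption: P_i = D(K, C_i) ⊕ C_{i−1}, with C_{−1} = IV.
Only C[1] changed, to 0b11010000. In CBC, a change in C_i garbles P_i and flips the same bit in P_{i+1}. Decrypting the received ciphertext:
P[0]: D(K, 0b10011100) = 0b00110100; 0b00110100 ⊕ 0b01111000 = 0b01001100.
P[1]: D(K, 0b11010000) = 0b01111000; 0b01111000 ⊕ 0b10011100 = 0b11100100.
P[2]: D(K, 0b10011010) = 0b00110010; 0b00110010 ⊕ 0b11010000 = 0b11100010.
Blocks that differ from the original plaintext: P[1], P[2].

P[0] = 0b01001100, P[1] = 0b11100100, P[2] = 0b11100010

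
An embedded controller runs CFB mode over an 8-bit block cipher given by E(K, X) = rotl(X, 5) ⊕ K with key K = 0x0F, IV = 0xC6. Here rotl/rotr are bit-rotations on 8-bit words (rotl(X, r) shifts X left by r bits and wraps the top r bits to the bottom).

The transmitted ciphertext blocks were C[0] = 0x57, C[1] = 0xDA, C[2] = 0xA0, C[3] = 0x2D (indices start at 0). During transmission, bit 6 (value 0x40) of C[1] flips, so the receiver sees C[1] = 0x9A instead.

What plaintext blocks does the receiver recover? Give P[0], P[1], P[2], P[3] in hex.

P[0] = 0x80, P[1] = 0x7F, P[2] = 0xFC, P[3] = 0x36

CFB decryption: P_i = C_i ⊕ E(K, C_{i−1}), with C_{−1} = IV.
Only C[1] changed, to 0x9A. In CFB, a change in C_i flips the same bit in P_i and garbles P_{i+1}. Decrypting the received ciphertext:
P[0]: E(K, 0xC6) = 0xD7; 0x57 ⊕ 0xD7 = 0x80.
P[1]: E(K, 0x57) = 0xE5; 0x9A ⊕ 0xE5 = 0x7F.
P[2]: E(K, 0x9A) = 0x5C; 0xA0 ⊕ 0x5C = 0xFC.
P[3]: E(K, 0xA0) = 0x1B; 0x2D ⊕ 0x1B = 0x36.
Blocks that differ from the original plaintext: P[1], P[2].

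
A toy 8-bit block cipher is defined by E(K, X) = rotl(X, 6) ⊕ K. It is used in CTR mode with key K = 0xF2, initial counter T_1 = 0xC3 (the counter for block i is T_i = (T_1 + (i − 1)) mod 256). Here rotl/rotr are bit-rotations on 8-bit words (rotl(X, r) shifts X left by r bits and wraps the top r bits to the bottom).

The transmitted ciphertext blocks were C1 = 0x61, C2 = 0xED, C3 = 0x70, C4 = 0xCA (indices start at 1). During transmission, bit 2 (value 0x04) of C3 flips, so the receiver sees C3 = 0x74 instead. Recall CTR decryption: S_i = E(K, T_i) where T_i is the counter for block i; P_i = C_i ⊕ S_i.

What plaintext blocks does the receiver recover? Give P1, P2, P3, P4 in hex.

Only C3 changed, to 0x74. In CTR, a change in C_i flips the same bit in P_i only; the keystream is unaffected. Decrypting the received ciphertext:
P1: T = 0xC3, S = E(K, T) = 0x02; 0x61 ⊕ 0x02 = 0x63.
P2: T = 0xC4, S = E(K, T) = 0xC3; 0xED ⊕ 0xC3 = 0x2E.
P3: T = 0xC5, S = E(K, T) = 0x83; 0x74 ⊕ 0x83 = 0xF7.
P4: T = 0xC6, S = E(K, T) = 0x43; 0xCA ⊕ 0x43 = 0x89.
Blocks that differ from the original plaintext: P3.

P1 = 0x63, P2 = 0x2E, P3 = 0xF7, P4 = 0x89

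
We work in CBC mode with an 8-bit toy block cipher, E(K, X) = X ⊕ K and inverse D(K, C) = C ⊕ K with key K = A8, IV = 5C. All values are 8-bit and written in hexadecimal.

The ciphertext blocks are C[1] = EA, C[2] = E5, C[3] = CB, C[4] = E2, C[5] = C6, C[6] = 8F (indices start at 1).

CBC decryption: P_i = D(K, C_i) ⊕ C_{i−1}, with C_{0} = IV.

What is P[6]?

P[6] = E1

P[6]: D(K, 8F) = 27; 27 ⊕ C6 = E1.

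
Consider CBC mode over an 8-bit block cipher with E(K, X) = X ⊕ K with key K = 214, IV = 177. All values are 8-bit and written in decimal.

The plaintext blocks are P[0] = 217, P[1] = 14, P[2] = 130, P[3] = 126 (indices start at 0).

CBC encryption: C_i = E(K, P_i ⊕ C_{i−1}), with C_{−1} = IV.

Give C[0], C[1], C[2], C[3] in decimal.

C[0] = 190, C[1] = 102, C[2] = 50, C[3] = 154

C[0]: P[0] ⊕ 177 = 104; E(K, 104) = 190.
C[1]: P[1] ⊕ 190 = 176; E(K, 176) = 102.
C[2]: P[2] ⊕ 102 = 228; E(K, 228) = 50.
C[3]: P[3] ⊕ 50 = 76; E(K, 76) = 154.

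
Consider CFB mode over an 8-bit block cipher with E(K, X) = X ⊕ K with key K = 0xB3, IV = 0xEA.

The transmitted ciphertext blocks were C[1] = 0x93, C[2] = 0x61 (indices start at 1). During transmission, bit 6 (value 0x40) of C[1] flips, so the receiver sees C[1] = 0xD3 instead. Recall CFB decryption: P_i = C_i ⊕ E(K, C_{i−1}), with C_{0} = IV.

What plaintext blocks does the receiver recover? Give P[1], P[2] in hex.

Only C[1] changed, to 0xD3. In CFB, a change in C_i flips the same bit in P_i and garbles P_{i+1}. Decrypting the received ciphertext:
P[1]: E(K, 0xEA) = 0x59; 0xD3 ⊕ 0x59 = 0x8A.
P[2]: E(K, 0xD3) = 0x60; 0x61 ⊕ 0x60 = 0x01.
Blocks that differ from the original plaintext: P[1], P[2].

P[1] = 0x8A, P[2] = 0x01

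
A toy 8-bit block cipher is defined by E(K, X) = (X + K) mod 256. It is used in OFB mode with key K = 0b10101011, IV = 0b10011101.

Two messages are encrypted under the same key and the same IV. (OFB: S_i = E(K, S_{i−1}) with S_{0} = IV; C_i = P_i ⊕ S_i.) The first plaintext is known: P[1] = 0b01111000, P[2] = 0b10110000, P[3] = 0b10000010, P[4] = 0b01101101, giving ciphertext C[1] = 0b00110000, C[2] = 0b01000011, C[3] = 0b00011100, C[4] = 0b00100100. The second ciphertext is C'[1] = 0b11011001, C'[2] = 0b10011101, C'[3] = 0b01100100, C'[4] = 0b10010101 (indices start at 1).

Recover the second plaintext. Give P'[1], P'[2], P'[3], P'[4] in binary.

In OFB with a reused IV, both messages share the same keystream S_i, so C_i ⊕ C'_i = P_i ⊕ P'_i and thus P'_i = P_i ⊕ C_i ⊕ C'_i.
P'[1]: 0b01111000 ⊕ 0b00110000 ⊕ 0b11011001 = 0b10010001.
P'[2]: 0b10110000 ⊕ 0b01000011 ⊕ 0b10011101 = 0b01101110.
P'[3]: 0b10000010 ⊕ 0b00011100 ⊕ 0b01100100 = 0b11111010.
P'[4]: 0b01101101 ⊕ 0b00100100 ⊕ 0b10010101 = 0b11011100.

P'[1] = 0b10010001, P'[2] = 0b01101110, P'[3] = 0b11111010, P'[4] = 0b11011100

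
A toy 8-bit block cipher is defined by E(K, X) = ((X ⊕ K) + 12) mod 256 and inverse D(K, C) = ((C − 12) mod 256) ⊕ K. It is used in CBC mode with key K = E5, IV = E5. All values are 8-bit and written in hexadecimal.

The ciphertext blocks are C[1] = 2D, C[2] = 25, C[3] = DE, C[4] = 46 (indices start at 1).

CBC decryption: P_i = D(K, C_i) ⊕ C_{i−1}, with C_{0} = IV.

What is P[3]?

P[3]: D(K, DE) = 29; 29 ⊕ 25 = 0C.

P[3] = 0C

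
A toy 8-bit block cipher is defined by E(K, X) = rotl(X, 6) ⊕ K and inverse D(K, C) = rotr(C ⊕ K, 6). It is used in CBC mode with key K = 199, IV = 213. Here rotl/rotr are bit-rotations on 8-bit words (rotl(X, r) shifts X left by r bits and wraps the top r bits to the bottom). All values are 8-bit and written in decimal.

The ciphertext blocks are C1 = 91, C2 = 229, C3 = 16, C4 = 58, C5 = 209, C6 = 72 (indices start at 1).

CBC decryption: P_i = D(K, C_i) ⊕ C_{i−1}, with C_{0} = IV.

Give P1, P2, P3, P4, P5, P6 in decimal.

P1: D(K, 91) = 114; 114 ⊕ 213 = 167.
P2: D(K, 229) = 136; 136 ⊕ 91 = 211.
P3: D(K, 16) = 95; 95 ⊕ 229 = 186.
P4: D(K, 58) = 247; 247 ⊕ 16 = 231.
P5: D(K, 209) = 88; 88 ⊕ 58 = 98.
P6: D(K, 72) = 62; 62 ⊕ 209 = 239.

P1 = 167, P2 = 211, P3 = 186, P4 = 231, P5 = 98, P6 = 239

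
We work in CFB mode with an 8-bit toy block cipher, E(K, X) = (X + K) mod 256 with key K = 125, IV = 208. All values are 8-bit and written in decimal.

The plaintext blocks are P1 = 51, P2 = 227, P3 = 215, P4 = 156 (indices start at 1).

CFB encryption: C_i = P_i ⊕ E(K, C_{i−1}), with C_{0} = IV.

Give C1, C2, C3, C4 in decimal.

C1 = 126, C2 = 24, C3 = 66, C4 = 35

C1: E(K, 208) = 77; 51 ⊕ 77 = 126.
C2: E(K, 126) = 251; 227 ⊕ 251 = 24.
C3: E(K, 24) = 149; 215 ⊕ 149 = 66.
C4: E(K, 66) = 191; 156 ⊕ 191 = 35.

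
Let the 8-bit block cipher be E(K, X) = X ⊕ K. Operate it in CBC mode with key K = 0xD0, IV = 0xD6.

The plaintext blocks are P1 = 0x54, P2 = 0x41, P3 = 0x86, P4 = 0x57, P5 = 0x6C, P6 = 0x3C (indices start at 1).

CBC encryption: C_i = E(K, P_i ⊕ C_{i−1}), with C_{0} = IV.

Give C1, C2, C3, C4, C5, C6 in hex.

C1 = 0x52, C2 = 0xC3, C3 = 0x95, C4 = 0x12, C5 = 0xAE, C6 = 0x42

C1: P1 ⊕ 0xD6 = 0x82; E(K, 0x82) = 0x52.
C2: P2 ⊕ 0x52 = 0x13; E(K, 0x13) = 0xC3.
C3: P3 ⊕ 0xC3 = 0x45; E(K, 0x45) = 0x95.
C4: P4 ⊕ 0x95 = 0xC2; E(K, 0xC2) = 0x12.
C5: P5 ⊕ 0x12 = 0x7E; E(K, 0x7E) = 0xAE.
C6: P6 ⊕ 0xAE = 0x92; E(K, 0x92) = 0x42.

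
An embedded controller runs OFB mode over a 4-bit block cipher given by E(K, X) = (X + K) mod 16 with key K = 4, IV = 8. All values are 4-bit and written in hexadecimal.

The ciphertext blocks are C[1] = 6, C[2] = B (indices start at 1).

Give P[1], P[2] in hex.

OFB decryption: S_i = E(K, S_{i−1}) with S_{0} = IV; P_i = C_i ⊕ S_i.
P[1]: S = E(K, 8) = C; 6 ⊕ C = A.
P[2]: S = E(K, C) = 0; B ⊕ 0 = B.

P[1] = A, P[2] = B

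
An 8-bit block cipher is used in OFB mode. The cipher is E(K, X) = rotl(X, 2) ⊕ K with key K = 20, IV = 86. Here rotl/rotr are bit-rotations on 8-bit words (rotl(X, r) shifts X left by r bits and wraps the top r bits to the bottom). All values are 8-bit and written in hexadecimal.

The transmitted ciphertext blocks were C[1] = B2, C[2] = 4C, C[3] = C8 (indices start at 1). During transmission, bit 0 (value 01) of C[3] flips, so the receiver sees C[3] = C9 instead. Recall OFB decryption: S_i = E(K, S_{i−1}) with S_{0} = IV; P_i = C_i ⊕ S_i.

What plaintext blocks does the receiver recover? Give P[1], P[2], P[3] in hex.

P[1] = 88, P[2] = 84, P[3] = CA

Only C[3] changed, to C9. In OFB, a change in C_i flips the same bit in P_i only; the keystream is unaffected. Decrypting the received ciphertext:
P[1]: S = E(K, 86) = 3A; B2 ⊕ 3A = 88.
P[2]: S = E(K, 3A) = C8; 4C ⊕ C8 = 84.
P[3]: S = E(K, C8) = 03; C9 ⊕ 03 = CA.
Blocks that differ from the original plaintext: P[3].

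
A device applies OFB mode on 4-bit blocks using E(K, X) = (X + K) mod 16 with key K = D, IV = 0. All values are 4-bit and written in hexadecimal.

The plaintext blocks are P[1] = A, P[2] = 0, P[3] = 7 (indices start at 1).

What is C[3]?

OFB encryption: S_i = E(K, S_{i−1}) with S_{0} = IV; C_i = P_i ⊕ S_i.
C[1]: S = E(K, 0) = D; A ⊕ D = 7.
C[2]: S = E(K, D) = A; 0 ⊕ A = A.
C[3]: S = E(K, A) = 7; 7 ⊕ 7 = 0.

C[3] = 0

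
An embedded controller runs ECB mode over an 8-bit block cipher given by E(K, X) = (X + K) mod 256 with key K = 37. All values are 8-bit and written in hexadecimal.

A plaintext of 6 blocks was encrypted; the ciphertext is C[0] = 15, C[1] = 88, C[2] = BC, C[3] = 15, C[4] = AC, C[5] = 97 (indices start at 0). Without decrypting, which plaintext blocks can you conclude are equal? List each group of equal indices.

ECB encrypts each block independently with the same key, so equal ciphertext blocks imply equal plaintext blocks.
C[0] = C[3] = 15, so P[0] = P[3].

P[0] = P[3]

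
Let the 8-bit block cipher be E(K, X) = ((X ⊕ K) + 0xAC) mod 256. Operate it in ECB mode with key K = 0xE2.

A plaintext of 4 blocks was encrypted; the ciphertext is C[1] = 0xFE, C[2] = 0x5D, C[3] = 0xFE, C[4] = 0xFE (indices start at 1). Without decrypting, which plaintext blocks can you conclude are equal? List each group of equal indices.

ECB encrypts each block independently with the same key, so equal ciphertext blocks imply equal plaintext blocks.
C[1] = C[3] = C[4] = 0xFE, so P[1] = P[3] = P[4].

P[1] = P[3] = P[4]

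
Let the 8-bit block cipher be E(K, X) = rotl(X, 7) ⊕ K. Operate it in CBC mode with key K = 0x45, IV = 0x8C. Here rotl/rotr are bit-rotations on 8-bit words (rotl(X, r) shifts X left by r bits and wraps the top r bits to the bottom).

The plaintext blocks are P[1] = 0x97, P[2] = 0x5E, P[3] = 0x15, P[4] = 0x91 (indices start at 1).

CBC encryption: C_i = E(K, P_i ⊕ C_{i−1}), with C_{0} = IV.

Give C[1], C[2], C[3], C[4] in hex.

C[1] = 0xC8, C[2] = 0x0E, C[3] = 0xC8, C[4] = 0xE9

C[1]: P[1] ⊕ 0x8C = 0x1B; E(K, 0x1B) = 0xC8.
C[2]: P[2] ⊕ 0xC8 = 0x96; E(K, 0x96) = 0x0E.
C[3]: P[3] ⊕ 0x0E = 0x1B; E(K, 0x1B) = 0xC8.
C[4]: P[4] ⊕ 0xC8 = 0x59; E(K, 0x59) = 0xE9.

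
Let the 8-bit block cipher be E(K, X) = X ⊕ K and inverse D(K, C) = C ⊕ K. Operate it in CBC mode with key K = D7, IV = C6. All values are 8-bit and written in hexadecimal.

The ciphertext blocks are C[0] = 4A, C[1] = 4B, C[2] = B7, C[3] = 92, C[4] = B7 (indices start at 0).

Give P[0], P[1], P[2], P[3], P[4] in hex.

CBC decryption: P_i = D(K, C_i) ⊕ C_{i−1}, with C_{−1} = IV.
P[0]: D(K, 4A) = 9D; 9D ⊕ C6 = 5B.
P[1]: D(K, 4B) = 9C; 9C ⊕ 4A = D6.
P[2]: D(K, B7) = 60; 60 ⊕ 4B = 2B.
P[3]: D(K, 92) = 45; 45 ⊕ B7 = F2.
P[4]: D(K, B7) = 60; 60 ⊕ 92 = F2.

P[0] = 5B, P[1] = D6, P[2] = 2B, P[3] = F2, P[4] = F2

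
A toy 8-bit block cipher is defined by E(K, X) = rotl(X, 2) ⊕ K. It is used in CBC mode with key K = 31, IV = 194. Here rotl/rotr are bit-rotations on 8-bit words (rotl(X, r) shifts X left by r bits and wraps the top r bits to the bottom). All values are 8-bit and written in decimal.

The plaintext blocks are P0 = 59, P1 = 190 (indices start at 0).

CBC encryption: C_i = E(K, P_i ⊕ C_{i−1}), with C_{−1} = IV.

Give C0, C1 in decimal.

C0: P0 ⊕ 194 = 249; E(K, 249) = 248.
C1: P1 ⊕ 248 = 70; E(K, 70) = 6.

C0 = 248, C1 = 6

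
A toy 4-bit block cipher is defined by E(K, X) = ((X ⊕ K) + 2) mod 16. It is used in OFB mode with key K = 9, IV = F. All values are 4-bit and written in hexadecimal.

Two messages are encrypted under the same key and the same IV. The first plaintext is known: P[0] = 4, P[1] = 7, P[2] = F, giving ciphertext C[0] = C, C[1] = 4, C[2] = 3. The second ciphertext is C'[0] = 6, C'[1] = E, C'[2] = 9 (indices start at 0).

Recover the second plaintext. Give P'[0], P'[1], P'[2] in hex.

P'[0] = E, P'[1] = D, P'[2] = 5

In OFB with a reused IV, both messages share the same keystream S_i, so C_i ⊕ C'_i = P_i ⊕ P'_i and thus P'_i = P_i ⊕ C_i ⊕ C'_i.
P'[0]: 4 ⊕ C ⊕ 6 = E.
P'[1]: 7 ⊕ 4 ⊕ E = D.
P'[2]: F ⊕ 3 ⊕ 9 = 5.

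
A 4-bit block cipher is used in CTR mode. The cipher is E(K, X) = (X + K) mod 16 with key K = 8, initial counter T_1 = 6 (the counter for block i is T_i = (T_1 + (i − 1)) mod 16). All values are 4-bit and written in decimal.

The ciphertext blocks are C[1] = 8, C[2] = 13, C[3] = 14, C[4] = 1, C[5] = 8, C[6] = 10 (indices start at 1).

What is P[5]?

CTR decryption: S_i = E(K, T_i) where T_i is the counter for block i; P_i = C_i ⊕ S_i.
P[5]: T = 10, S = E(K, T) = 2; 8 ⊕ 2 = 10.

P[5] = 10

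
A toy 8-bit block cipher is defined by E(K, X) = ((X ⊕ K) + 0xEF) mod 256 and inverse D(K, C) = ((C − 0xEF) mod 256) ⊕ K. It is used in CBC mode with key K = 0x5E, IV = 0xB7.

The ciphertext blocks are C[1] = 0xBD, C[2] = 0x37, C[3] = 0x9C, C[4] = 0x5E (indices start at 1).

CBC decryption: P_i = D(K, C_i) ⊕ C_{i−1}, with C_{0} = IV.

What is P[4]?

P[4]: D(K, 0x5E) = 0x31; 0x31 ⊕ 0x9C = 0xAD.

P[4] = 0xAD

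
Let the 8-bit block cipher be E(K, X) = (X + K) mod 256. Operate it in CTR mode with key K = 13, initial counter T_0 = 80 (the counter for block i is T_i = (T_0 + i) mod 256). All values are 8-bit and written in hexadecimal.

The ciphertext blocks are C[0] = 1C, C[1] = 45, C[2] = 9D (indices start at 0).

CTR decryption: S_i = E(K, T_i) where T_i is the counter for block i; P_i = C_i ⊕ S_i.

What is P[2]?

P[2] = 08

P[2]: T = 82, S = E(K, T) = 95; 9D ⊕ 95 = 08.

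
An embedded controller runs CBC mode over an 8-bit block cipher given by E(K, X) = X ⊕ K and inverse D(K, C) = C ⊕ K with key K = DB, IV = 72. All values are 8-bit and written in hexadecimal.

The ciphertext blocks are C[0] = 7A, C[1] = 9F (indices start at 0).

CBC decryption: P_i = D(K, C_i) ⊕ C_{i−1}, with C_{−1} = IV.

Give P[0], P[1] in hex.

P[0]: D(K, 7A) = A1; A1 ⊕ 72 = D3.
P[1]: D(K, 9F) = 44; 44 ⊕ 7A = 3E.

P[0] = D3, P[1] = 3E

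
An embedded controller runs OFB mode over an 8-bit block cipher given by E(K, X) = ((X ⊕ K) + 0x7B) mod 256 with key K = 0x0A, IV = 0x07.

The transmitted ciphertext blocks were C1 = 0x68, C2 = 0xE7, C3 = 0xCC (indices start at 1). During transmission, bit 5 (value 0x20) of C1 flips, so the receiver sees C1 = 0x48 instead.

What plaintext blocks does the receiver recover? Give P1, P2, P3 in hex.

P1 = 0xC0, P2 = 0x1A, P3 = 0xBE

OFB decryption: S_i = E(K, S_{i−1}) with S_{0} = IV; P_i = C_i ⊕ S_i.
Only C1 changed, to 0x48. In OFB, a change in C_i flips the same bit in P_i only; the keystream is unaffected. Decrypting the received ciphertext:
P1: S = E(K, 0x07) = 0x88; 0x48 ⊕ 0x88 = 0xC0.
P2: S = E(K, 0x88) = 0xFD; 0xE7 ⊕ 0xFD = 0x1A.
P3: S = E(K, 0xFD) = 0x72; 0xCC ⊕ 0x72 = 0xBE.
Blocks that differ from the original plaintext: P1.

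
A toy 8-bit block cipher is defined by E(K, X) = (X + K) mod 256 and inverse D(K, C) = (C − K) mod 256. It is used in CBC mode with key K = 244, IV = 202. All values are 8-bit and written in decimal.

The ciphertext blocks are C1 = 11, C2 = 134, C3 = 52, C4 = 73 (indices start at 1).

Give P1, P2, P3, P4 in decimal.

CBC decryption: P_i = D(K, C_i) ⊕ C_{i−1}, with C_{0} = IV.
P1: D(K, 11) = 23; 23 ⊕ 202 = 221.
P2: D(K, 134) = 146; 146 ⊕ 11 = 153.
P3: D(K, 52) = 64; 64 ⊕ 134 = 198.
P4: D(K, 73) = 85; 85 ⊕ 52 = 97.

P1 = 221, P2 = 153, P3 = 198, P4 = 97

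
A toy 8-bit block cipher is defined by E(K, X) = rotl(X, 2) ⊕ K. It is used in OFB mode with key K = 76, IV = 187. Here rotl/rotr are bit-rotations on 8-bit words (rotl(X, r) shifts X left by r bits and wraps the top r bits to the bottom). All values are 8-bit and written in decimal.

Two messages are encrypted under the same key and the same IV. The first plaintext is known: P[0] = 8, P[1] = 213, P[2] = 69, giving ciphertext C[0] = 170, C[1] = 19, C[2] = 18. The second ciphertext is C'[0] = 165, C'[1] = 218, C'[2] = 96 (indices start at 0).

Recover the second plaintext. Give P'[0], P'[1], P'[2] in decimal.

P'[0] = 7, P'[1] = 28, P'[2] = 55

In OFB with a reused IV, both messages share the same keystream S_i, so C_i ⊕ C'_i = P_i ⊕ P'_i and thus P'_i = P_i ⊕ C_i ⊕ C'_i.
P'[0]: 8 ⊕ 170 ⊕ 165 = 7.
P'[1]: 213 ⊕ 19 ⊕ 218 = 28.
P'[2]: 69 ⊕ 18 ⊕ 96 = 55.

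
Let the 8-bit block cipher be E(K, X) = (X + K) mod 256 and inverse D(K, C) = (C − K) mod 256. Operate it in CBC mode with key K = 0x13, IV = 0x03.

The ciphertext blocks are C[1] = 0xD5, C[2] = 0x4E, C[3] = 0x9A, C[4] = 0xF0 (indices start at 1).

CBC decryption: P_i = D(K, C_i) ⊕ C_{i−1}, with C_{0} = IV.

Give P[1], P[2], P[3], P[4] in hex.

P[1]: D(K, 0xD5) = 0xC2; 0xC2 ⊕ 0x03 = 0xC1.
P[2]: D(K, 0x4E) = 0x3B; 0x3B ⊕ 0xD5 = 0xEE.
P[3]: D(K, 0x9A) = 0x87; 0x87 ⊕ 0x4E = 0xC9.
P[4]: D(K, 0xF0) = 0xDD; 0xDD ⊕ 0x9A = 0x47.

P[1] = 0xC1, P[2] = 0xEE, P[3] = 0xC9, P[4] = 0x47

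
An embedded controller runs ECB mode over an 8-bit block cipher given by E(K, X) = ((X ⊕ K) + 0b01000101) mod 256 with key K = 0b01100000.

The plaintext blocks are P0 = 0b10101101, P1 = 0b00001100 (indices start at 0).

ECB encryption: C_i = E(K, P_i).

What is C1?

C1 = 0b10110001

C1: E(K, 0b00001100) = 0b10110001.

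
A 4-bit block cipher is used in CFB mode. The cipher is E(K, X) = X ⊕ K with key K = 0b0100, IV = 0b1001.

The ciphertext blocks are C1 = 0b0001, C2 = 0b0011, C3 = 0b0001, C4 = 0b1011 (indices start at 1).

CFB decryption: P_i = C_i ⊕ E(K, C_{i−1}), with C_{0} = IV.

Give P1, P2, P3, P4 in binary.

P1: E(K, 0b1001) = 0b1101; 0b0001 ⊕ 0b1101 = 0b1100.
P2: E(K, 0b0001) = 0b0101; 0b0011 ⊕ 0b0101 = 0b0110.
P3: E(K, 0b0011) = 0b0111; 0b0001 ⊕ 0b0111 = 0b0110.
P4: E(K, 0b0001) = 0b0101; 0b1011 ⊕ 0b0101 = 0b1110.

P1 = 0b1100, P2 = 0b0110, P3 = 0b0110, P4 = 0b1110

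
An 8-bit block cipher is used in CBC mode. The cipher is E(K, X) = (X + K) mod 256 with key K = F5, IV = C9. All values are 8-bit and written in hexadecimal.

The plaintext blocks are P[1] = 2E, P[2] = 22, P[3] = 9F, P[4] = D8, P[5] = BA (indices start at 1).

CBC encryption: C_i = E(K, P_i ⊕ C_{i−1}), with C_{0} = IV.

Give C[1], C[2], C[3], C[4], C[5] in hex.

C[1] = DC, C[2] = F3, C[3] = 61, C[4] = AE, C[5] = 09

C[1]: P[1] ⊕ C9 = E7; E(K, E7) = DC.
C[2]: P[2] ⊕ DC = FE; E(K, FE) = F3.
C[3]: P[3] ⊕ F3 = 6C; E(K, 6C) = 61.
C[4]: P[4] ⊕ 61 = B9; E(K, B9) = AE.
C[5]: P[5] ⊕ AE = 14; E(K, 14) = 09.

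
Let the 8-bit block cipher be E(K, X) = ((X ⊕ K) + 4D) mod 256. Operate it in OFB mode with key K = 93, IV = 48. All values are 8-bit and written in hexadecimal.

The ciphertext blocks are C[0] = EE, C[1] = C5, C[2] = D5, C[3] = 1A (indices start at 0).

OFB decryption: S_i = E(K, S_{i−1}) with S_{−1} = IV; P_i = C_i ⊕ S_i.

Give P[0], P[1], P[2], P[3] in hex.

P[0]: S = E(K, 48) = 28; EE ⊕ 28 = C6.
P[1]: S = E(K, 28) = 08; C5 ⊕ 08 = CD.
P[2]: S = E(K, 08) = E8; D5 ⊕ E8 = 3D.
P[3]: S = E(K, E8) = C8; 1A ⊕ C8 = D2.

P[0] = C6, P[1] = CD, P[2] = 3D, P[3] = D2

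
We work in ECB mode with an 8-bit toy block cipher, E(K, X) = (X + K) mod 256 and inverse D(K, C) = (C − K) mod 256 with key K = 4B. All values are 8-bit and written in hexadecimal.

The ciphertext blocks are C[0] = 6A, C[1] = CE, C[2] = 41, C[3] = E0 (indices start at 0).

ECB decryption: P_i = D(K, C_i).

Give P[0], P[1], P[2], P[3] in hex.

P[0]: D(K, 6A) = 1F.
P[1]: D(K, CE) = 83.
P[2]: D(K, 41) = F6.
P[3]: D(K, E0) = 95.

P[0] = 1F, P[1] = 83, P[2] = F6, P[3] = 95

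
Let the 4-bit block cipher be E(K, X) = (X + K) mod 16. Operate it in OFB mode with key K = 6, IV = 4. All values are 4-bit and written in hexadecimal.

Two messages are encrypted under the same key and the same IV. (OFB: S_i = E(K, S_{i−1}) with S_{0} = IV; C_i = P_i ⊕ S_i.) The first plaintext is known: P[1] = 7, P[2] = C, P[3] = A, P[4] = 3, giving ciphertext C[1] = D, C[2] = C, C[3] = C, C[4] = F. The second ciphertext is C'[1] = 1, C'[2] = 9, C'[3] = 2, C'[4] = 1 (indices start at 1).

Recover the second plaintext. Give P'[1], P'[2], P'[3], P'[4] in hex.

P'[1] = B, P'[2] = 9, P'[3] = 4, P'[4] = D

In OFB with a reused IV, both messages share the same keystream S_i, so C_i ⊕ C'_i = P_i ⊕ P'_i and thus P'_i = P_i ⊕ C_i ⊕ C'_i.
P'[1]: 7 ⊕ D ⊕ 1 = B.
P'[2]: C ⊕ C ⊕ 9 = 9.
P'[3]: A ⊕ C ⊕ 2 = 4.
P'[4]: 3 ⊕ F ⊕ 1 = D.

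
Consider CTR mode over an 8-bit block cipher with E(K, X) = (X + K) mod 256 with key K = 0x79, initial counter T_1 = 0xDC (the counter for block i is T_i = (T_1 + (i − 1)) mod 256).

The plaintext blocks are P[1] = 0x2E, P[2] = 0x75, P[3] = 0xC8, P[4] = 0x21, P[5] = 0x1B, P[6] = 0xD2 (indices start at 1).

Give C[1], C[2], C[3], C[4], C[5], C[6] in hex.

CTR encryption: S_i = E(K, T_i) where T_i is the counter for block i; C_i = P_i ⊕ S_i.
C[1]: T = 0xDC, S = E(K, T) = 0x55; 0x2E ⊕ 0x55 = 0x7B.
C[2]: T = 0xDD, S = E(K, T) = 0x56; 0x75 ⊕ 0x56 = 0x23.
C[3]: T = 0xDE, S = E(K, T) = 0x57; 0xC8 ⊕ 0x57 = 0x9F.
C[4]: T = 0xDF, S = E(K, T) = 0x58; 0x21 ⊕ 0x58 = 0x79.
C[5]: T = 0xE0, S = E(K, T) = 0x59; 0x1B ⊕ 0x59 = 0x42.
C[6]: T = 0xE1, S = E(K, T) = 0x5A; 0xD2 ⊕ 0x5A = 0x88.

C[1] = 0x7B, C[2] = 0x23, C[3] = 0x9F, C[4] = 0x79, C[5] = 0x42, C[6] = 0x88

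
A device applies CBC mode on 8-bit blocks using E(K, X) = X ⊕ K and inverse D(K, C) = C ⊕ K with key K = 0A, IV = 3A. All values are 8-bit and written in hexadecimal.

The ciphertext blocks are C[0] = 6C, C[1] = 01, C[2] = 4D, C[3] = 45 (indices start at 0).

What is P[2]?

P[2] = 46

CBC decryption: P_i = D(K, C_i) ⊕ C_{i−1}, with C_{−1} = IV.
P[2]: D(K, 4D) = 47; 47 ⊕ 01 = 46.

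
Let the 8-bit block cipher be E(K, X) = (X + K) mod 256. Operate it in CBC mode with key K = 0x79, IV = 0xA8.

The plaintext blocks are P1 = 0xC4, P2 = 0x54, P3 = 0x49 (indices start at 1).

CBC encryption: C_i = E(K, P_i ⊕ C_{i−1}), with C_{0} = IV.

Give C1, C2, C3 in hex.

C1: P1 ⊕ 0xA8 = 0x6C; E(K, 0x6C) = 0xE5.
C2: P2 ⊕ 0xE5 = 0xB1; E(K, 0xB1) = 0x2A.
C3: P3 ⊕ 0x2A = 0x63; E(K, 0x63) = 0xDC.

C1 = 0xE5, C2 = 0x2A, C3 = 0xDC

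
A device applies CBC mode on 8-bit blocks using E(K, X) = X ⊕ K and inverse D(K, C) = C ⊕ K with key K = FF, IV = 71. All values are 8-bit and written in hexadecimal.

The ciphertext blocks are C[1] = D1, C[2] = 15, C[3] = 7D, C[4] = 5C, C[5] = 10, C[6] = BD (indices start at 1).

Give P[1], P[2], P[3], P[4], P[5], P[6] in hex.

CBC decryption: P_i = D(K, C_i) ⊕ C_{i−1}, with C_{0} = IV.
P[1]: D(K, D1) = 2E; 2E ⊕ 71 = 5F.
P[2]: D(K, 15) = EA; EA ⊕ D1 = 3B.
P[3]: D(K, 7D) = 82; 82 ⊕ 15 = 97.
P[4]: D(K, 5C) = A3; A3 ⊕ 7D = DE.
P[5]: D(K, 10) = EF; EF ⊕ 5C = B3.
P[6]: D(K, BD) = 42; 42 ⊕ 10 = 52.

P[1] = 5F, P[2] = 3B, P[3] = 97, P[4] = DE, P[5] = B3, P[6] = 52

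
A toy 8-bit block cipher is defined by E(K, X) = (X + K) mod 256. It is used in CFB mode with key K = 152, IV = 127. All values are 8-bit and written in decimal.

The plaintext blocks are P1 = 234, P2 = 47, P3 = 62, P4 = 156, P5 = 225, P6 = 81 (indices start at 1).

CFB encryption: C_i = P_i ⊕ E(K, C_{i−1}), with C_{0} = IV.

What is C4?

C1: E(K, 127) = 23; 234 ⊕ 23 = 253.
C2: E(K, 253) = 149; 47 ⊕ 149 = 186.
C3: E(K, 186) = 82; 62 ⊕ 82 = 108.
C4: E(K, 108) = 4; 156 ⊕ 4 = 152.

C4 = 152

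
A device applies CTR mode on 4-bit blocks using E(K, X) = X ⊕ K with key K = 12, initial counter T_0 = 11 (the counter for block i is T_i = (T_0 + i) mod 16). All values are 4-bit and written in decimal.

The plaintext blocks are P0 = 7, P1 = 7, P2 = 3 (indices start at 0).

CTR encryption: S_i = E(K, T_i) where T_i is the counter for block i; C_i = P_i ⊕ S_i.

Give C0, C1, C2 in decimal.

C0 = 0, C1 = 7, C2 = 2

C0: T = 11, S = E(K, T) = 7; 7 ⊕ 7 = 0.
C1: T = 12, S = E(K, T) = 0; 7 ⊕ 0 = 7.
C2: T = 13, S = E(K, T) = 1; 3 ⊕ 1 = 2.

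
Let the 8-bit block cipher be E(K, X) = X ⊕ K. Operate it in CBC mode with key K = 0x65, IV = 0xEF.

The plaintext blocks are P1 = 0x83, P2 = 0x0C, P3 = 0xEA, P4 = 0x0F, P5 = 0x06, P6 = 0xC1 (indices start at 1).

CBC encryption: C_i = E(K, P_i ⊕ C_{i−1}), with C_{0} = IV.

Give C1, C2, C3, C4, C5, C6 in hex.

C1 = 0x09, C2 = 0x60, C3 = 0xEF, C4 = 0x85, C5 = 0xE6, C6 = 0x42

C1: P1 ⊕ 0xEF = 0x6C; E(K, 0x6C) = 0x09.
C2: P2 ⊕ 0x09 = 0x05; E(K, 0x05) = 0x60.
C3: P3 ⊕ 0x60 = 0x8A; E(K, 0x8A) = 0xEF.
C4: P4 ⊕ 0xEF = 0xE0; E(K, 0xE0) = 0x85.
C5: P5 ⊕ 0x85 = 0x83; E(K, 0x83) = 0xE6.
C6: P6 ⊕ 0xE6 = 0x27; E(K, 0x27) = 0x42.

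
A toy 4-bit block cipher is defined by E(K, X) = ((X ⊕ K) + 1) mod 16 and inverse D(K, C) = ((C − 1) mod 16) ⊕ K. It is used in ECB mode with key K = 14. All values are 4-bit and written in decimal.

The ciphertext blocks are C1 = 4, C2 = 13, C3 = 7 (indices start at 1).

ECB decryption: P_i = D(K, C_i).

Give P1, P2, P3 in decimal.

P1 = 13, P2 = 2, P3 = 8

P1: D(K, 4) = 13.
P2: D(K, 13) = 2.
P3: D(K, 7) = 8.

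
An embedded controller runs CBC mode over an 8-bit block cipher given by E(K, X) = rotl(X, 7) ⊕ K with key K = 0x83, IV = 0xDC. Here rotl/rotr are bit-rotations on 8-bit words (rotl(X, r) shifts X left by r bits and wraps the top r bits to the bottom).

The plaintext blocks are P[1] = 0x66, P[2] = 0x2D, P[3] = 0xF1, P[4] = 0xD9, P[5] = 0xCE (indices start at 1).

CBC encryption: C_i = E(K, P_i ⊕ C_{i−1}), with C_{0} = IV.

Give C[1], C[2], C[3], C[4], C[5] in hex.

C[1]: P[1] ⊕ 0xDC = 0xBA; E(K, 0xBA) = 0xDE.
C[2]: P[2] ⊕ 0xDE = 0xF3; E(K, 0xF3) = 0x7A.
C[3]: P[3] ⊕ 0x7A = 0x8B; E(K, 0x8B) = 0x46.
C[4]: P[4] ⊕ 0x46 = 0x9F; E(K, 0x9F) = 0x4C.
C[5]: P[5] ⊕ 0x4C = 0x82; E(K, 0x82) = 0xC2.

C[1] = 0xDE, C[2] = 0x7A, C[3] = 0x46, C[4] = 0x4C, C[5] = 0xC2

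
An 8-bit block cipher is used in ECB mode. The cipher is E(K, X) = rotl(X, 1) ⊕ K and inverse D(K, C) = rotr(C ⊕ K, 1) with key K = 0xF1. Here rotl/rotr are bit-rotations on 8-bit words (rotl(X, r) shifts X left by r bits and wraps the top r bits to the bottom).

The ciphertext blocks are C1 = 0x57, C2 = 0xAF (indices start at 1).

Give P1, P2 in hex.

P1 = 0x53, P2 = 0x2F

ECB decryption: P_i = D(K, C_i).
P1: D(K, 0x57) = 0x53.
P2: D(K, 0xAF) = 0x2F.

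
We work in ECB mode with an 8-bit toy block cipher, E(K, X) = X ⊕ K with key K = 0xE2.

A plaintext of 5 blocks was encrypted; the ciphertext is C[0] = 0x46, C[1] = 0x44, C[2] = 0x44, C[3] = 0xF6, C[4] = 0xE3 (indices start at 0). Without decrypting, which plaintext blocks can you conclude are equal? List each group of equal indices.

P[1] = P[2]

ECB encrypts each block independently with the same key, so equal ciphertext blocks imply equal plaintext blocks.
C[1] = C[2] = 0x44, so P[1] = P[2].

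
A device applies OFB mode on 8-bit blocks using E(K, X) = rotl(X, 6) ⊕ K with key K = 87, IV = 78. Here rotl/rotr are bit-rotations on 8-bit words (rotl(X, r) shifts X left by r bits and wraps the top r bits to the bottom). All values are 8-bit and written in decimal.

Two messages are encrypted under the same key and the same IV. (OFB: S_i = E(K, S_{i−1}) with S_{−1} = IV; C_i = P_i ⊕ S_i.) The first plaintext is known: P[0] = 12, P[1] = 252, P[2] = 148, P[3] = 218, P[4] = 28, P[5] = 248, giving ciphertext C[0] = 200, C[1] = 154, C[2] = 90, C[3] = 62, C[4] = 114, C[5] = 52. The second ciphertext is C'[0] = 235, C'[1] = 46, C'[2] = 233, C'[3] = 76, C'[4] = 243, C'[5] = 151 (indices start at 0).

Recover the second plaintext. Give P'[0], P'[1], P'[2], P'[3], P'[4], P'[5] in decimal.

P'[0] = 47, P'[1] = 72, P'[2] = 39, P'[3] = 168, P'[4] = 157, P'[5] = 91

In OFB with a reused IV, both messages share the same keystream S_i, so C_i ⊕ C'_i = P_i ⊕ P'_i and thus P'_i = P_i ⊕ C_i ⊕ C'_i.
P'[0]: 12 ⊕ 200 ⊕ 235 = 47.
P'[1]: 252 ⊕ 154 ⊕ 46 = 72.
P'[2]: 148 ⊕ 90 ⊕ 233 = 39.
P'[3]: 218 ⊕ 62 ⊕ 76 = 168.
P'[4]: 28 ⊕ 114 ⊕ 243 = 157.
P'[5]: 248 ⊕ 52 ⊕ 151 = 91.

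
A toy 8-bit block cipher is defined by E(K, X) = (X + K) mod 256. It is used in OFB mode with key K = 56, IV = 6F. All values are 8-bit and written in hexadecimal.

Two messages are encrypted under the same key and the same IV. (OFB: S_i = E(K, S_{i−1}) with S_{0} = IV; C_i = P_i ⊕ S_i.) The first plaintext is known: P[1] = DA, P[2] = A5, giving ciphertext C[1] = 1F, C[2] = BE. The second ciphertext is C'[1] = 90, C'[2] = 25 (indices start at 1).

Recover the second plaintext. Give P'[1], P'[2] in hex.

In OFB with a reused IV, both messages share the same keystream S_i, so C_i ⊕ C'_i = P_i ⊕ P'_i and thus P'_i = P_i ⊕ C_i ⊕ C'_i.
P'[1]: DA ⊕ 1F ⊕ 90 = 55.
P'[2]: A5 ⊕ BE ⊕ 25 = 3E.

P'[1] = 55, P'[2] = 3E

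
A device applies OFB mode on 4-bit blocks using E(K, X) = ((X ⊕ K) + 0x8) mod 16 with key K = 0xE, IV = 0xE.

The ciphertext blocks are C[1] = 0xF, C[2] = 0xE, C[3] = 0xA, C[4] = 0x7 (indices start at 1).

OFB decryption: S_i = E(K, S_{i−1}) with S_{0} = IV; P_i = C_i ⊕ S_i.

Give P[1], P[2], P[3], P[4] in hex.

P[1]: S = E(K, 0xE) = 0x8; 0xF ⊕ 0x8 = 0x7.
P[2]: S = E(K, 0x8) = 0xE; 0xE ⊕ 0xE = 0x0.
P[3]: S = E(K, 0xE) = 0x8; 0xA ⊕ 0x8 = 0x2.
P[4]: S = E(K, 0x8) = 0xE; 0x7 ⊕ 0xE = 0x9.

P[1] = 0x7, P[2] = 0x0, P[3] = 0x2, P[4] = 0x9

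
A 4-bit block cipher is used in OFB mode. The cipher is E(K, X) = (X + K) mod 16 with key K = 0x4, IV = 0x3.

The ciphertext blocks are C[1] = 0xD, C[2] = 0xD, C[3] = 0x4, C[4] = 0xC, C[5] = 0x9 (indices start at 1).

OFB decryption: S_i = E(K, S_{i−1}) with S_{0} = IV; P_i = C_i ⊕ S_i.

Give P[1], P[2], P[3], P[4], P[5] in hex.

P[1]: S = E(K, 0x3) = 0x7; 0xD ⊕ 0x7 = 0xA.
P[2]: S = E(K, 0x7) = 0xB; 0xD ⊕ 0xB = 0x6.
P[3]: S = E(K, 0xB) = 0xF; 0x4 ⊕ 0xF = 0xB.
P[4]: S = E(K, 0xF) = 0x3; 0xC ⊕ 0x3 = 0xF.
P[5]: S = E(K, 0x3) = 0x7; 0x9 ⊕ 0x7 = 0xE.

P[1] = 0xA, P[2] = 0x6, P[3] = 0xB, P[4] = 0xF, P[5] = 0xE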